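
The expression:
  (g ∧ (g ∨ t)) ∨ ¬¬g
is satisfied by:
  {g: True}


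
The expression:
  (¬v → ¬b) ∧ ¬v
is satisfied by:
  {v: False, b: False}


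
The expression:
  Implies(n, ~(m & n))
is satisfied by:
  {m: False, n: False}
  {n: True, m: False}
  {m: True, n: False}


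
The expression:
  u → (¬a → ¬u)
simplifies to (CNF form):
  a ∨ ¬u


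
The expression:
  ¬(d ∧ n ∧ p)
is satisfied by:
  {p: False, d: False, n: False}
  {n: True, p: False, d: False}
  {d: True, p: False, n: False}
  {n: True, d: True, p: False}
  {p: True, n: False, d: False}
  {n: True, p: True, d: False}
  {d: True, p: True, n: False}


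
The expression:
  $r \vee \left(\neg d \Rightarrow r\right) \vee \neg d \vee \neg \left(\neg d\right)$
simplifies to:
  $\text{True}$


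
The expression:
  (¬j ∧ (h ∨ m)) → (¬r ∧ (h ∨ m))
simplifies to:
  j ∨ (¬h ∧ ¬m) ∨ ¬r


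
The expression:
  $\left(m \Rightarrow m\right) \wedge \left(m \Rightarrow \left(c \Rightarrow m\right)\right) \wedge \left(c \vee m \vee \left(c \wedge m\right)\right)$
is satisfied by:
  {c: True, m: True}
  {c: True, m: False}
  {m: True, c: False}


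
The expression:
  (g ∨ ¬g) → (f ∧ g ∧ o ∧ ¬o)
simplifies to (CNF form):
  False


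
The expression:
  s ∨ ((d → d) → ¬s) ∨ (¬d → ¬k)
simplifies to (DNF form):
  True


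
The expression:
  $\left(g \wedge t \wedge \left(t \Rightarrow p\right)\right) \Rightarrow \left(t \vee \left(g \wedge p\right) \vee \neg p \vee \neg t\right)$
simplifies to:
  $\text{True}$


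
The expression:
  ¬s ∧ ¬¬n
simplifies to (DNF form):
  n ∧ ¬s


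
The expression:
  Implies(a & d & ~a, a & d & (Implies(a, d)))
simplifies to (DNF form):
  True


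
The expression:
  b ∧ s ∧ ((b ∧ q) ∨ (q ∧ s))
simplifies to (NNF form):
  b ∧ q ∧ s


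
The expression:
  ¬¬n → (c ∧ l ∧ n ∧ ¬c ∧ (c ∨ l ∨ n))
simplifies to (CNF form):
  ¬n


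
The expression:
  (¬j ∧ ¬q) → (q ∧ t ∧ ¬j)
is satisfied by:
  {q: True, j: True}
  {q: True, j: False}
  {j: True, q: False}


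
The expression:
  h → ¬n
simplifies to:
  ¬h ∨ ¬n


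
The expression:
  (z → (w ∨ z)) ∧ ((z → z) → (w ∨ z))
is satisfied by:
  {z: True, w: True}
  {z: True, w: False}
  {w: True, z: False}


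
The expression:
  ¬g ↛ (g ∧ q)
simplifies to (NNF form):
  ¬g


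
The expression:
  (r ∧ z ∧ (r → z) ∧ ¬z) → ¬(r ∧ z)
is always true.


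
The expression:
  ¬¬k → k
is always true.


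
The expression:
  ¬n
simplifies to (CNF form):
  ¬n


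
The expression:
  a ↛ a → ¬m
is always true.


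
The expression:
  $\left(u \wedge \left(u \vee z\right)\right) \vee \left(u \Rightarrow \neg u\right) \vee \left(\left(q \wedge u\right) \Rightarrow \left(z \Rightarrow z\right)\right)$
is always true.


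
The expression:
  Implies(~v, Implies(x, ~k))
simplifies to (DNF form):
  v | ~k | ~x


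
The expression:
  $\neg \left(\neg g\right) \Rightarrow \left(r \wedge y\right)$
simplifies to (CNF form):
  $\left(r \vee \neg g\right) \wedge \left(y \vee \neg g\right)$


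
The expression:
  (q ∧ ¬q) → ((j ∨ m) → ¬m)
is always true.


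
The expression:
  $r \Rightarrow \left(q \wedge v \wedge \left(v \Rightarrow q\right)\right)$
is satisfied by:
  {v: True, q: True, r: False}
  {v: True, q: False, r: False}
  {q: True, v: False, r: False}
  {v: False, q: False, r: False}
  {r: True, v: True, q: True}


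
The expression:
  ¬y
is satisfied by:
  {y: False}


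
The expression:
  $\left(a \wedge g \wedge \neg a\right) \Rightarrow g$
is always true.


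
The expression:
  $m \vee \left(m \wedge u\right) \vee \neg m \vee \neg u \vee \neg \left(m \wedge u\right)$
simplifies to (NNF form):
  $\text{True}$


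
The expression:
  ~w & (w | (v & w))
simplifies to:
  False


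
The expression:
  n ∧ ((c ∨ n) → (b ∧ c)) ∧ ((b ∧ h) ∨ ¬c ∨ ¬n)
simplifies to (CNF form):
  b ∧ c ∧ h ∧ n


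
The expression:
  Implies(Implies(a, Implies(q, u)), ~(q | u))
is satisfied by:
  {a: True, u: False, q: False}
  {u: False, q: False, a: False}
  {a: True, q: True, u: False}


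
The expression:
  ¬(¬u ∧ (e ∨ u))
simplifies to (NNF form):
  u ∨ ¬e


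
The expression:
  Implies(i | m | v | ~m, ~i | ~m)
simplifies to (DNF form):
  ~i | ~m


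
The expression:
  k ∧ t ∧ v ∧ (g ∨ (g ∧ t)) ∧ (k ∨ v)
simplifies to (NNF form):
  g ∧ k ∧ t ∧ v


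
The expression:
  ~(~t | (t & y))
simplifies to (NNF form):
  t & ~y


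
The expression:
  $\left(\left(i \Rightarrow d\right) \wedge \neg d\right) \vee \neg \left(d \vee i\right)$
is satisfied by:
  {d: False, i: False}


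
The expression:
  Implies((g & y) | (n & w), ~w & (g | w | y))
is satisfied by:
  {n: False, w: False, y: False, g: False}
  {g: True, n: False, w: False, y: False}
  {y: True, n: False, w: False, g: False}
  {g: True, y: True, n: False, w: False}
  {n: True, g: False, w: False, y: False}
  {g: True, n: True, w: False, y: False}
  {y: True, n: True, g: False, w: False}
  {g: True, y: True, n: True, w: False}
  {w: True, y: False, n: False, g: False}
  {w: True, g: True, y: False, n: False}
  {w: True, y: True, g: False, n: False}


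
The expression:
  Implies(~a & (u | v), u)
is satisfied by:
  {a: True, u: True, v: False}
  {a: True, v: False, u: False}
  {u: True, v: False, a: False}
  {u: False, v: False, a: False}
  {a: True, u: True, v: True}
  {a: True, v: True, u: False}
  {u: True, v: True, a: False}


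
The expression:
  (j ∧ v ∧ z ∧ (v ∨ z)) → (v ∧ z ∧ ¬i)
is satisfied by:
  {v: False, z: False, i: False, j: False}
  {j: True, v: False, z: False, i: False}
  {i: True, v: False, z: False, j: False}
  {j: True, i: True, v: False, z: False}
  {z: True, j: False, v: False, i: False}
  {j: True, z: True, v: False, i: False}
  {i: True, z: True, j: False, v: False}
  {j: True, i: True, z: True, v: False}
  {v: True, i: False, z: False, j: False}
  {j: True, v: True, i: False, z: False}
  {i: True, v: True, j: False, z: False}
  {j: True, i: True, v: True, z: False}
  {z: True, v: True, i: False, j: False}
  {j: True, z: True, v: True, i: False}
  {i: True, z: True, v: True, j: False}


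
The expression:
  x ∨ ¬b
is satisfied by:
  {x: True, b: False}
  {b: False, x: False}
  {b: True, x: True}


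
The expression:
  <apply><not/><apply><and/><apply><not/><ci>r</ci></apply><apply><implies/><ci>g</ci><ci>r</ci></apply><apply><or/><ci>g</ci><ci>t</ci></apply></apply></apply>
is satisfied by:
  {r: True, g: True, t: False}
  {r: True, g: False, t: False}
  {g: True, r: False, t: False}
  {r: False, g: False, t: False}
  {r: True, t: True, g: True}
  {r: True, t: True, g: False}
  {t: True, g: True, r: False}


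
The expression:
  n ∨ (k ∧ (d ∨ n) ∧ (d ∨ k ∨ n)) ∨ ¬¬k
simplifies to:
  k ∨ n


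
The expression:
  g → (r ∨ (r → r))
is always true.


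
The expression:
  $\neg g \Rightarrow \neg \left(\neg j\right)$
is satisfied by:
  {g: True, j: True}
  {g: True, j: False}
  {j: True, g: False}


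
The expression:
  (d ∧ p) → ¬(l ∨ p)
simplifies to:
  ¬d ∨ ¬p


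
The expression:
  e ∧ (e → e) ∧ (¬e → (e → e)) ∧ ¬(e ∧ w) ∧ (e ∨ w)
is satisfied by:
  {e: True, w: False}


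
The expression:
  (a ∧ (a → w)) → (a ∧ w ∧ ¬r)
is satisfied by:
  {w: False, a: False, r: False}
  {r: True, w: False, a: False}
  {a: True, w: False, r: False}
  {r: True, a: True, w: False}
  {w: True, r: False, a: False}
  {r: True, w: True, a: False}
  {a: True, w: True, r: False}


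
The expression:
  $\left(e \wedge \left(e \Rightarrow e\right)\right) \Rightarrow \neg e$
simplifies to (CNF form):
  $\neg e$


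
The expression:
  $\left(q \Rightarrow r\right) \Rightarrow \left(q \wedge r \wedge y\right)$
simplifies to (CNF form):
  $q \wedge \left(y \vee \neg r\right)$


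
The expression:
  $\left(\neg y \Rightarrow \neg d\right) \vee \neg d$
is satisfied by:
  {y: True, d: False}
  {d: False, y: False}
  {d: True, y: True}


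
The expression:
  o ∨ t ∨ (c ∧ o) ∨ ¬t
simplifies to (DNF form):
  True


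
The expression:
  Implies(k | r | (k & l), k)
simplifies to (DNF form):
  k | ~r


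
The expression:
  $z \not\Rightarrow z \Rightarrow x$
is always true.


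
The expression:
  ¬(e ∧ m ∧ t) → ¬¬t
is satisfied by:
  {t: True}


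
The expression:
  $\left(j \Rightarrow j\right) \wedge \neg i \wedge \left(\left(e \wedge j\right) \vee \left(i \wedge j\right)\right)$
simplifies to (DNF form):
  $e \wedge j \wedge \neg i$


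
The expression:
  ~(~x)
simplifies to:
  x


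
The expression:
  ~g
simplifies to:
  ~g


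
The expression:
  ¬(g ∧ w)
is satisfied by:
  {w: False, g: False}
  {g: True, w: False}
  {w: True, g: False}


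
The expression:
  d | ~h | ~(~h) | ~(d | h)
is always true.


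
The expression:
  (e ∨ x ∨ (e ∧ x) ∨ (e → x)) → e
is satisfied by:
  {e: True}


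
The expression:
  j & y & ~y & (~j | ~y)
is never true.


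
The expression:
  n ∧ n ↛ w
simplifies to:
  n ∧ ¬w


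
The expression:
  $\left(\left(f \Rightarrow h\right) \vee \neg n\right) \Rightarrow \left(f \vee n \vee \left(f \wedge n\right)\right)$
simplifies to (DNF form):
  $f \vee n$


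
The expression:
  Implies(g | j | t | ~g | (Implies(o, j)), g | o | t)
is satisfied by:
  {t: True, g: True, o: True}
  {t: True, g: True, o: False}
  {t: True, o: True, g: False}
  {t: True, o: False, g: False}
  {g: True, o: True, t: False}
  {g: True, o: False, t: False}
  {o: True, g: False, t: False}


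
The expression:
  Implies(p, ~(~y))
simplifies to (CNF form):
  y | ~p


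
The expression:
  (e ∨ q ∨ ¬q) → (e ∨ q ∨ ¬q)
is always true.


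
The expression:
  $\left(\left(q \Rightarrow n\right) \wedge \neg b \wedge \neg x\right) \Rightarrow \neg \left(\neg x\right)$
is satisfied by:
  {b: True, x: True, q: True, n: False}
  {b: True, x: True, q: False, n: False}
  {b: True, n: True, x: True, q: True}
  {b: True, n: True, x: True, q: False}
  {b: True, q: True, x: False, n: False}
  {b: True, q: False, x: False, n: False}
  {b: True, n: True, q: True, x: False}
  {b: True, n: True, q: False, x: False}
  {x: True, q: True, b: False, n: False}
  {x: True, b: False, q: False, n: False}
  {n: True, x: True, q: True, b: False}
  {n: True, x: True, b: False, q: False}
  {q: True, b: False, x: False, n: False}


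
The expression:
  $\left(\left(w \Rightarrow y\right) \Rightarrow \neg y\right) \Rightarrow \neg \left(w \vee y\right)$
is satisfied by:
  {y: True, w: False}
  {w: False, y: False}
  {w: True, y: True}


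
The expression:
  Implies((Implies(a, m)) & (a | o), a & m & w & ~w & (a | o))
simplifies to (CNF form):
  (a | ~a) & (a | ~o) & (~a | ~m) & (~m | ~o)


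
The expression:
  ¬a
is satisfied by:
  {a: False}


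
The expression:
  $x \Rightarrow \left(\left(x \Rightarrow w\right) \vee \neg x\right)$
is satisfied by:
  {w: True, x: False}
  {x: False, w: False}
  {x: True, w: True}


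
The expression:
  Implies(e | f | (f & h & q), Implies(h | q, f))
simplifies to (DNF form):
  f | ~e | (~h & ~q)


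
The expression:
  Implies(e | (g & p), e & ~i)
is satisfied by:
  {e: False, g: False, p: False, i: False}
  {i: True, e: False, g: False, p: False}
  {p: True, e: False, g: False, i: False}
  {i: True, p: True, e: False, g: False}
  {g: True, i: False, e: False, p: False}
  {i: True, g: True, e: False, p: False}
  {e: True, i: False, g: False, p: False}
  {p: True, e: True, i: False, g: False}
  {g: True, e: True, i: False, p: False}
  {p: True, g: True, e: True, i: False}


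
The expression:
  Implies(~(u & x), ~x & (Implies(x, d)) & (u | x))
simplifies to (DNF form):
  u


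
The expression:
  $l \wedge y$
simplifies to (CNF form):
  $l \wedge y$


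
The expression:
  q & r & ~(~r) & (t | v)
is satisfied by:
  {r: True, t: True, v: True, q: True}
  {r: True, t: True, q: True, v: False}
  {r: True, v: True, q: True, t: False}


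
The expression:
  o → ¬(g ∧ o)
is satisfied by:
  {g: False, o: False}
  {o: True, g: False}
  {g: True, o: False}


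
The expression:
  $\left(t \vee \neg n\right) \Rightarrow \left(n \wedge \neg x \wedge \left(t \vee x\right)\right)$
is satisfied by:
  {n: True, t: False, x: False}
  {x: True, n: True, t: False}
  {t: True, n: True, x: False}


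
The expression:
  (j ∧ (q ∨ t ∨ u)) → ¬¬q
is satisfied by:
  {q: True, t: False, u: False, j: False}
  {q: True, u: True, t: False, j: False}
  {q: True, t: True, u: False, j: False}
  {q: True, u: True, t: True, j: False}
  {q: False, t: False, u: False, j: False}
  {u: True, q: False, t: False, j: False}
  {t: True, q: False, u: False, j: False}
  {u: True, t: True, q: False, j: False}
  {j: True, q: True, t: False, u: False}
  {j: True, u: True, q: True, t: False}
  {j: True, q: True, t: True, u: False}
  {j: True, u: True, q: True, t: True}
  {j: True, q: False, t: False, u: False}


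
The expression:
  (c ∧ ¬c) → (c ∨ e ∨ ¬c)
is always true.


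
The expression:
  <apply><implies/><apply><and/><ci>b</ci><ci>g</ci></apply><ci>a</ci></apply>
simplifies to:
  <apply><or/><ci>a</ci><apply><not/><ci>b</ci></apply><apply><not/><ci>g</ci></apply></apply>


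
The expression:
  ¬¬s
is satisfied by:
  {s: True}


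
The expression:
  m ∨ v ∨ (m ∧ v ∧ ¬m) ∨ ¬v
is always true.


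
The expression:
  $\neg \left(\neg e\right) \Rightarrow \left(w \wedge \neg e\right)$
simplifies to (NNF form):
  $\neg e$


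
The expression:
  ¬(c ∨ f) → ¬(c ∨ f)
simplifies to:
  True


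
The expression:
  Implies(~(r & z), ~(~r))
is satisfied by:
  {r: True}


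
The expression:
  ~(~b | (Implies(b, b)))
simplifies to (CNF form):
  False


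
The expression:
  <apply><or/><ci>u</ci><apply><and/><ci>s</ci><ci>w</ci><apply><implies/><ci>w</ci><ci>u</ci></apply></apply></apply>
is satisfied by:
  {u: True}


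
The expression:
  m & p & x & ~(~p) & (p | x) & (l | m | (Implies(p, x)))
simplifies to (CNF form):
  m & p & x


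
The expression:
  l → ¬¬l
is always true.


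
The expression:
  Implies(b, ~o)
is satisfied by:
  {o: False, b: False}
  {b: True, o: False}
  {o: True, b: False}


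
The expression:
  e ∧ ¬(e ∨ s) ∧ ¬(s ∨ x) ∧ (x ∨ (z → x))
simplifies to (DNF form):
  False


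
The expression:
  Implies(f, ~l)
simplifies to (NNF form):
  ~f | ~l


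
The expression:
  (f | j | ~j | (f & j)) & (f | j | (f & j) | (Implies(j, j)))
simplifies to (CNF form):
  True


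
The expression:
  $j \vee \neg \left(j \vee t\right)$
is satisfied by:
  {j: True, t: False}
  {t: False, j: False}
  {t: True, j: True}


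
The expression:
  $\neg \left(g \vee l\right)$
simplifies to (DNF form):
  $\neg g \wedge \neg l$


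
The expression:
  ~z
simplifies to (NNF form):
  ~z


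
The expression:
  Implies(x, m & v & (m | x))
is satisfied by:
  {m: True, v: True, x: False}
  {m: True, v: False, x: False}
  {v: True, m: False, x: False}
  {m: False, v: False, x: False}
  {x: True, m: True, v: True}


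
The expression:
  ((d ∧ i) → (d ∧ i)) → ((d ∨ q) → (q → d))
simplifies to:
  d ∨ ¬q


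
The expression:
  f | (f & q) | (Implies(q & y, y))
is always true.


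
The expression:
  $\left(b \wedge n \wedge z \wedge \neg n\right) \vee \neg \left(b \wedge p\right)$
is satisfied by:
  {p: False, b: False}
  {b: True, p: False}
  {p: True, b: False}


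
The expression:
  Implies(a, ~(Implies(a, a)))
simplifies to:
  ~a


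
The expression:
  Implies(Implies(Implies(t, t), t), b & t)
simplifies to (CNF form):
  b | ~t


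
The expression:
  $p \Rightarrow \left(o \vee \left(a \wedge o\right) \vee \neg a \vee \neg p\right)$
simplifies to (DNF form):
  $o \vee \neg a \vee \neg p$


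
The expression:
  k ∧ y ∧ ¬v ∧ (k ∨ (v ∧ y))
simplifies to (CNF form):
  k ∧ y ∧ ¬v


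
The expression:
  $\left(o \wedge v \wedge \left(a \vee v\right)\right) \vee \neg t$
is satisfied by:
  {v: True, o: True, t: False}
  {v: True, o: False, t: False}
  {o: True, v: False, t: False}
  {v: False, o: False, t: False}
  {v: True, t: True, o: True}


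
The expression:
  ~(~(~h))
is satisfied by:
  {h: False}


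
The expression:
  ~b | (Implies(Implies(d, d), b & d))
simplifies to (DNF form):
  d | ~b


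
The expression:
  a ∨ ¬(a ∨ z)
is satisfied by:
  {a: True, z: False}
  {z: False, a: False}
  {z: True, a: True}


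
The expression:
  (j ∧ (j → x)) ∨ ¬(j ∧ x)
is always true.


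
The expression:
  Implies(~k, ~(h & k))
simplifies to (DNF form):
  True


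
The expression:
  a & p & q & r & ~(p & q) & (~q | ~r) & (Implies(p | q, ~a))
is never true.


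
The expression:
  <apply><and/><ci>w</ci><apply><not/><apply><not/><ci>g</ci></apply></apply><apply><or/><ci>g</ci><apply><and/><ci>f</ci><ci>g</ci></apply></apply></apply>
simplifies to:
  <apply><and/><ci>g</ci><ci>w</ci></apply>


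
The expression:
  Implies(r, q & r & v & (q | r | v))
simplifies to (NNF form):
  ~r | (q & v)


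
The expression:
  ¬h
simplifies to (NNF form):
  ¬h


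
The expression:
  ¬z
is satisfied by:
  {z: False}


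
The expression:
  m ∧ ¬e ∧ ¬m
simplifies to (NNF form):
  False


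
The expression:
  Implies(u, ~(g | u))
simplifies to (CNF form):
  ~u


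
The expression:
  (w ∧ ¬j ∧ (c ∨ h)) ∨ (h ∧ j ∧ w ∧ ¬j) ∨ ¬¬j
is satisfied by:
  {c: True, h: True, j: True, w: True}
  {c: True, j: True, w: True, h: False}
  {h: True, j: True, w: True, c: False}
  {j: True, w: True, h: False, c: False}
  {h: True, j: True, c: True, w: False}
  {j: True, c: True, h: False, w: False}
  {j: True, h: True, c: False, w: False}
  {j: True, c: False, w: False, h: False}
  {h: True, c: True, w: True, j: False}
  {c: True, w: True, h: False, j: False}
  {h: True, w: True, c: False, j: False}


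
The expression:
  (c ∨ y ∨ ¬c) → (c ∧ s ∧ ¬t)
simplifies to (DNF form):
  c ∧ s ∧ ¬t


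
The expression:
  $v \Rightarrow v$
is always true.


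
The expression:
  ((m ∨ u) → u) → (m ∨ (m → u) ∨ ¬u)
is always true.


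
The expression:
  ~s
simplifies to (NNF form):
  ~s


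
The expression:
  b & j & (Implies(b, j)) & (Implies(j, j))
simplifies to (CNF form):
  b & j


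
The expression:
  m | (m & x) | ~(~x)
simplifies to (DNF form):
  m | x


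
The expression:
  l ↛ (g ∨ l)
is never true.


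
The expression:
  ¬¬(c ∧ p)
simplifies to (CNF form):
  c ∧ p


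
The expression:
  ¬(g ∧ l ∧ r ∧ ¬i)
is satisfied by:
  {i: True, l: False, g: False, r: False}
  {i: False, l: False, g: False, r: False}
  {i: True, r: True, l: False, g: False}
  {r: True, i: False, l: False, g: False}
  {i: True, g: True, r: False, l: False}
  {g: True, r: False, l: False, i: False}
  {i: True, r: True, g: True, l: False}
  {r: True, g: True, i: False, l: False}
  {i: True, l: True, r: False, g: False}
  {l: True, r: False, g: False, i: False}
  {i: True, r: True, l: True, g: False}
  {r: True, l: True, i: False, g: False}
  {i: True, g: True, l: True, r: False}
  {g: True, l: True, r: False, i: False}
  {i: True, r: True, g: True, l: True}


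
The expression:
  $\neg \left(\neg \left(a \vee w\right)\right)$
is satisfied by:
  {a: True, w: True}
  {a: True, w: False}
  {w: True, a: False}


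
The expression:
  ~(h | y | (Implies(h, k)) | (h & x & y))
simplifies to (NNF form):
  False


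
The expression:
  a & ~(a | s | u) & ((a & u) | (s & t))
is never true.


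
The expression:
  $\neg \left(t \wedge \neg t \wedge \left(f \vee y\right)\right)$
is always true.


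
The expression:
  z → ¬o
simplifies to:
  ¬o ∨ ¬z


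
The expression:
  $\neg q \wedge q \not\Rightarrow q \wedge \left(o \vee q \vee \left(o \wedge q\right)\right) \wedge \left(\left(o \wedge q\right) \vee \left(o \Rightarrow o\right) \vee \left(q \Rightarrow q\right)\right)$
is never true.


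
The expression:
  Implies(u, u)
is always true.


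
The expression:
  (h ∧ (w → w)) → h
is always true.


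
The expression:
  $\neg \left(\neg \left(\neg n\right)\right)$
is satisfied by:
  {n: False}


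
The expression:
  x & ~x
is never true.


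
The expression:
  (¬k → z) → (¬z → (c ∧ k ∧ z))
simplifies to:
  z ∨ ¬k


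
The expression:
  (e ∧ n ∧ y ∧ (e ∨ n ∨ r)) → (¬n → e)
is always true.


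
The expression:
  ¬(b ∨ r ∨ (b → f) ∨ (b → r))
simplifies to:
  False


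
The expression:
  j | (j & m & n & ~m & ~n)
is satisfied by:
  {j: True}


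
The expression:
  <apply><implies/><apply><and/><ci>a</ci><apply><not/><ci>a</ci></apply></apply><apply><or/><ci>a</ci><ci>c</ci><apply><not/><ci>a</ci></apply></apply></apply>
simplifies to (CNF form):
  <true/>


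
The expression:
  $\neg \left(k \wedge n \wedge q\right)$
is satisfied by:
  {k: False, q: False, n: False}
  {n: True, k: False, q: False}
  {q: True, k: False, n: False}
  {n: True, q: True, k: False}
  {k: True, n: False, q: False}
  {n: True, k: True, q: False}
  {q: True, k: True, n: False}


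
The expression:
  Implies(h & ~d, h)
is always true.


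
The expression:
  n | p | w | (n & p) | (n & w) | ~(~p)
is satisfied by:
  {n: True, p: True, w: True}
  {n: True, p: True, w: False}
  {n: True, w: True, p: False}
  {n: True, w: False, p: False}
  {p: True, w: True, n: False}
  {p: True, w: False, n: False}
  {w: True, p: False, n: False}


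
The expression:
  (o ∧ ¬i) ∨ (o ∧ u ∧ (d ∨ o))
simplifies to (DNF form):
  (o ∧ u) ∨ (o ∧ ¬i)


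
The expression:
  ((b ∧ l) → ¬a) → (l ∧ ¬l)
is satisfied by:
  {a: True, b: True, l: True}


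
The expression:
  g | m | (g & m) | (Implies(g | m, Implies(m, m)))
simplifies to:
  True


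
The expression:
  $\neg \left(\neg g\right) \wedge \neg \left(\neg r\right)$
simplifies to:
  $g \wedge r$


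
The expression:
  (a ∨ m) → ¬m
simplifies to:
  ¬m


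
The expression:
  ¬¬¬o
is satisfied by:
  {o: False}


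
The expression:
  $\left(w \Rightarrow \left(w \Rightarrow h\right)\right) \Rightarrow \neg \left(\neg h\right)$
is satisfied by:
  {h: True, w: True}
  {h: True, w: False}
  {w: True, h: False}


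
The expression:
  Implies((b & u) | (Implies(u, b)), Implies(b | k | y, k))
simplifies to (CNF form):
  (k | ~b) & (k | u | ~b) & (k | u | ~y) & (k | ~b | ~y)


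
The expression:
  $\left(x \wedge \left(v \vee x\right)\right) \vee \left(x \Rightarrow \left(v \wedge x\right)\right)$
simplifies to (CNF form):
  $\text{True}$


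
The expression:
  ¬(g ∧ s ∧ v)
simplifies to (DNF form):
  ¬g ∨ ¬s ∨ ¬v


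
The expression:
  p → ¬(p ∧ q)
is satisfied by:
  {p: False, q: False}
  {q: True, p: False}
  {p: True, q: False}


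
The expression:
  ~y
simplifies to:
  ~y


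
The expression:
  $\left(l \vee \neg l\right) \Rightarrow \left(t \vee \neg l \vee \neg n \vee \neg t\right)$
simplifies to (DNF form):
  $\text{True}$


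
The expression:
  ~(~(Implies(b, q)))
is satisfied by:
  {q: True, b: False}
  {b: False, q: False}
  {b: True, q: True}


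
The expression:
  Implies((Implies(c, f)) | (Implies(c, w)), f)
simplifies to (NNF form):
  f | (c & ~w)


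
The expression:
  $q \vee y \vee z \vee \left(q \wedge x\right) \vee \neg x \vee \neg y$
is always true.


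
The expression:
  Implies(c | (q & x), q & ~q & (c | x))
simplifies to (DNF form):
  (~c & ~q) | (~c & ~x)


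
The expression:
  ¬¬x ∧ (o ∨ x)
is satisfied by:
  {x: True}


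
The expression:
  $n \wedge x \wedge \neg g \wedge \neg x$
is never true.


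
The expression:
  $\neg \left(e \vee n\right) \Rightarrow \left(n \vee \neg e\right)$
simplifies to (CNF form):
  $\text{True}$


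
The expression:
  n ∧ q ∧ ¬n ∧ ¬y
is never true.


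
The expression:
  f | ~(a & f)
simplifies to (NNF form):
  True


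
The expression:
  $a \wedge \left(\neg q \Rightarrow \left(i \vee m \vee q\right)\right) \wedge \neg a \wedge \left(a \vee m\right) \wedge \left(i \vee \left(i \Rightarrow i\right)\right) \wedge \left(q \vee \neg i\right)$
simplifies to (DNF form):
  $\text{False}$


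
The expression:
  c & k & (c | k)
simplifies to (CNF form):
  c & k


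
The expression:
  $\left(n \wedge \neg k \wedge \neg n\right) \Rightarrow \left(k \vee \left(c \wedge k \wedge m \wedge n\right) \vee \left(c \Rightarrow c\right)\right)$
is always true.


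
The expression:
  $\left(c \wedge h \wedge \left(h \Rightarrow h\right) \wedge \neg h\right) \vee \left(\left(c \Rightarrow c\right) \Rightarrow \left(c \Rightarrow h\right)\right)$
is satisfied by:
  {h: True, c: False}
  {c: False, h: False}
  {c: True, h: True}


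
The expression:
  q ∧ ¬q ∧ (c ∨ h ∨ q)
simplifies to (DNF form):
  False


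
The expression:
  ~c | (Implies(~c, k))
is always true.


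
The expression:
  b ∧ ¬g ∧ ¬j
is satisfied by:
  {b: True, g: False, j: False}


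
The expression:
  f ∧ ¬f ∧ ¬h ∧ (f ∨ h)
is never true.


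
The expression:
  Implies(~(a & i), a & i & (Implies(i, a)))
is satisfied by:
  {a: True, i: True}


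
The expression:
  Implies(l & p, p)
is always true.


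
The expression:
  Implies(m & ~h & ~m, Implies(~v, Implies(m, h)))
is always true.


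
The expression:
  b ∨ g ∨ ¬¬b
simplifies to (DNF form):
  b ∨ g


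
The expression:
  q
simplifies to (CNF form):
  q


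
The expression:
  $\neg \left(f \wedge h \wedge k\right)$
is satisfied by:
  {h: False, k: False, f: False}
  {f: True, h: False, k: False}
  {k: True, h: False, f: False}
  {f: True, k: True, h: False}
  {h: True, f: False, k: False}
  {f: True, h: True, k: False}
  {k: True, h: True, f: False}


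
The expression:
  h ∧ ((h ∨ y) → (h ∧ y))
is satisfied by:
  {h: True, y: True}


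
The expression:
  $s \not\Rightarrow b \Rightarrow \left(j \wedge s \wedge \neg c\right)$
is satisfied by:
  {b: True, j: True, s: False, c: False}
  {b: True, j: False, s: False, c: False}
  {b: True, c: True, j: True, s: False}
  {b: True, c: True, j: False, s: False}
  {j: True, c: False, s: False, b: False}
  {j: False, c: False, s: False, b: False}
  {c: True, j: True, s: False, b: False}
  {c: True, j: False, s: False, b: False}
  {b: True, s: True, j: True, c: False}
  {b: True, s: True, j: False, c: False}
  {b: True, c: True, s: True, j: True}
  {b: True, c: True, s: True, j: False}
  {s: True, j: True, c: False, b: False}


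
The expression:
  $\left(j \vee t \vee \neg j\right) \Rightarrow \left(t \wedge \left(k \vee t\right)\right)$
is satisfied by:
  {t: True}


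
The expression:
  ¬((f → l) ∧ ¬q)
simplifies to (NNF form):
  q ∨ (f ∧ ¬l)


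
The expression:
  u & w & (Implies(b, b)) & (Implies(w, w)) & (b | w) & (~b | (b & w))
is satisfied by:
  {u: True, w: True}


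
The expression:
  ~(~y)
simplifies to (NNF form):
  y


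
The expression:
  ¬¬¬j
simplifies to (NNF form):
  ¬j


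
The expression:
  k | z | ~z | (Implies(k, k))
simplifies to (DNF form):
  True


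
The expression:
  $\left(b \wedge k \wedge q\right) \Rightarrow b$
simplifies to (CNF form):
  $\text{True}$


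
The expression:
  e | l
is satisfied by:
  {l: True, e: True}
  {l: True, e: False}
  {e: True, l: False}


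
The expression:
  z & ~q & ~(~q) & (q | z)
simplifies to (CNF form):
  False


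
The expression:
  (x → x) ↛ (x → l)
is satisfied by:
  {x: True, l: False}


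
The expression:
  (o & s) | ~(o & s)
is always true.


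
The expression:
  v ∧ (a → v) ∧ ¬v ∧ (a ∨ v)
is never true.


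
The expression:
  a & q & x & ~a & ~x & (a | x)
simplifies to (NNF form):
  False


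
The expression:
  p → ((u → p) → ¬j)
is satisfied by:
  {p: False, j: False}
  {j: True, p: False}
  {p: True, j: False}


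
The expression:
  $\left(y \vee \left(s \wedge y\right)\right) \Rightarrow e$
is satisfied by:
  {e: True, y: False}
  {y: False, e: False}
  {y: True, e: True}


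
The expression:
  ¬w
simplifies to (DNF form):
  ¬w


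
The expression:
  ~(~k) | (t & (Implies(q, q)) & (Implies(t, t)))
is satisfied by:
  {k: True, t: True}
  {k: True, t: False}
  {t: True, k: False}


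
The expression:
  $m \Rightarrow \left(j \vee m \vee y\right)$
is always true.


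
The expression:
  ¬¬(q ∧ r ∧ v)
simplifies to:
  q ∧ r ∧ v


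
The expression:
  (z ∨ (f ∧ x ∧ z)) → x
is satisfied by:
  {x: True, z: False}
  {z: False, x: False}
  {z: True, x: True}


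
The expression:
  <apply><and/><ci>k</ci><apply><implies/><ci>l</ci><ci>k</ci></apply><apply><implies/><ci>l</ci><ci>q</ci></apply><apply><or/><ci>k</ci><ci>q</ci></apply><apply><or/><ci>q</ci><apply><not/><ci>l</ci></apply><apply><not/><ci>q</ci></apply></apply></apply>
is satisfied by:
  {q: True, k: True, l: False}
  {k: True, l: False, q: False}
  {q: True, l: True, k: True}


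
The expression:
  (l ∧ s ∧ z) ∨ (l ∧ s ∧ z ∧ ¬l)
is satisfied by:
  {z: True, s: True, l: True}


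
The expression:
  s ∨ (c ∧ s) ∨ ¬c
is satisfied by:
  {s: True, c: False}
  {c: False, s: False}
  {c: True, s: True}


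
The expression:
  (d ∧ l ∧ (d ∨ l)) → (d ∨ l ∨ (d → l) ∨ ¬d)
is always true.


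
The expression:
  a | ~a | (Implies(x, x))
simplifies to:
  True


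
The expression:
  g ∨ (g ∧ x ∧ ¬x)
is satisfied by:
  {g: True}


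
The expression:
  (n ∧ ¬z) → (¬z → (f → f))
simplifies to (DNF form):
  True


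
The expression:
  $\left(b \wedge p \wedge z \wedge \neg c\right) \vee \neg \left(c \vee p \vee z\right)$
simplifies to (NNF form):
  $\neg c \wedge \left(b \vee \neg z\right) \wedge \left(p \vee \neg z\right) \wedge \left(z \vee \neg p\right)$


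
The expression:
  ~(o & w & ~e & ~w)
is always true.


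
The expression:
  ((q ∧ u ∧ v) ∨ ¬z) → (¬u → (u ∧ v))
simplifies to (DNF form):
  u ∨ z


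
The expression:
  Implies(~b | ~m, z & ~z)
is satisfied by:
  {m: True, b: True}


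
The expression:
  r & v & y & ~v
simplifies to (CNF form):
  False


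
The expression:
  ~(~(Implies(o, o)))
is always true.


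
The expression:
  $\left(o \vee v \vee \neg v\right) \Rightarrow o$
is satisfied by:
  {o: True}


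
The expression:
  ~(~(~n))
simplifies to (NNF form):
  ~n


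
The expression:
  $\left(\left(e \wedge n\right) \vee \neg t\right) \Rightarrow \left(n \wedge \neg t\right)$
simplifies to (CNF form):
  $\left(n \vee t\right) \wedge \left(t \vee \neg t\right) \wedge \left(n \vee t \vee \neg e\right) \wedge \left(n \vee t \vee \neg n\right) \wedge \left(n \vee \neg e \vee \neg n\right) \wedge \left(t \vee \neg e \vee \neg t\right) \wedge \left(t \vee \neg n \vee \neg t\right) \wedge \left(\neg e \vee \neg n \vee \neg t\right)$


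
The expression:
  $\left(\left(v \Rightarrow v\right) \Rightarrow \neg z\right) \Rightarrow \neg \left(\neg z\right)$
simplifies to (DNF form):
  $z$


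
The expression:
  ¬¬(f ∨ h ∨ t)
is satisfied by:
  {t: True, h: True, f: True}
  {t: True, h: True, f: False}
  {t: True, f: True, h: False}
  {t: True, f: False, h: False}
  {h: True, f: True, t: False}
  {h: True, f: False, t: False}
  {f: True, h: False, t: False}


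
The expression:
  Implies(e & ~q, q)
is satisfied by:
  {q: True, e: False}
  {e: False, q: False}
  {e: True, q: True}


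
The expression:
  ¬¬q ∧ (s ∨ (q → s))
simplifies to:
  q ∧ s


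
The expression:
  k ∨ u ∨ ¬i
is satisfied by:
  {k: True, u: True, i: False}
  {k: True, u: False, i: False}
  {u: True, k: False, i: False}
  {k: False, u: False, i: False}
  {i: True, k: True, u: True}
  {i: True, k: True, u: False}
  {i: True, u: True, k: False}


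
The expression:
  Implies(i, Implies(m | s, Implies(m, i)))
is always true.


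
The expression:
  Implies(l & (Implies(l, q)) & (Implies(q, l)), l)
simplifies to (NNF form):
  True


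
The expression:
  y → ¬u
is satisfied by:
  {u: False, y: False}
  {y: True, u: False}
  {u: True, y: False}


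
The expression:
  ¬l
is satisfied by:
  {l: False}


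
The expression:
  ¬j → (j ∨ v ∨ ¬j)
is always true.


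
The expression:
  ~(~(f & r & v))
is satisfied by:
  {r: True, f: True, v: True}


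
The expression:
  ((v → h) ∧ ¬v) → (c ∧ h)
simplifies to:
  v ∨ (c ∧ h)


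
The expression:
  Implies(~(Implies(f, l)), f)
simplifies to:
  True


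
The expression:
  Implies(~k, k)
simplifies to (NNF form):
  k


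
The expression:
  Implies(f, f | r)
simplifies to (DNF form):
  True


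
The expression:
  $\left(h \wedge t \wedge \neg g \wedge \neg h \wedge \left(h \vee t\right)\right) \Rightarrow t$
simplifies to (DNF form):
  $\text{True}$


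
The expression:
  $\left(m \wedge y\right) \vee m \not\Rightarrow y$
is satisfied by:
  {m: True}


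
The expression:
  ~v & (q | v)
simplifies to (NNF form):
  q & ~v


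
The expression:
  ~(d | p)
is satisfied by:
  {d: False, p: False}


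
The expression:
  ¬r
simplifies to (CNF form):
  ¬r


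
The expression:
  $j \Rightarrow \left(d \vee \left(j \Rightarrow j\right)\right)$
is always true.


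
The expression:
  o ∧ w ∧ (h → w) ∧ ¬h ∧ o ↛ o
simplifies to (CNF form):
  False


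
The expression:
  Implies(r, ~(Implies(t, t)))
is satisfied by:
  {r: False}


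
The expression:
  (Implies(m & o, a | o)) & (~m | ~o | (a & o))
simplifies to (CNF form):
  a | ~m | ~o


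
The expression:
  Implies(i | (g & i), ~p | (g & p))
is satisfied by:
  {g: True, p: False, i: False}
  {p: False, i: False, g: False}
  {i: True, g: True, p: False}
  {i: True, p: False, g: False}
  {g: True, p: True, i: False}
  {p: True, g: False, i: False}
  {i: True, p: True, g: True}


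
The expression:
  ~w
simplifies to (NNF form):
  ~w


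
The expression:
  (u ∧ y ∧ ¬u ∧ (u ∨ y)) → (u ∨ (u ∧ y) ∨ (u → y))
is always true.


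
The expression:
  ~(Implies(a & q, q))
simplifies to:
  False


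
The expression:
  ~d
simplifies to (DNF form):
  ~d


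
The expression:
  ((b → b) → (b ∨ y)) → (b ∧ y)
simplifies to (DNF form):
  (b ∧ y) ∨ (¬b ∧ ¬y)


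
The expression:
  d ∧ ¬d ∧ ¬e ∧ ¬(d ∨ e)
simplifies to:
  False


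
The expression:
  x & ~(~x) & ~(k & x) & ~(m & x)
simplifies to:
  x & ~k & ~m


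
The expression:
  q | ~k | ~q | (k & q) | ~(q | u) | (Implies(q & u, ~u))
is always true.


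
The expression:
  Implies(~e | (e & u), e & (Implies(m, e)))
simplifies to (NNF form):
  e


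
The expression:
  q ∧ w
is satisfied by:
  {w: True, q: True}


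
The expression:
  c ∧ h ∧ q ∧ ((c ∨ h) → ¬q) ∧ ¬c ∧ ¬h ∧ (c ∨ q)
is never true.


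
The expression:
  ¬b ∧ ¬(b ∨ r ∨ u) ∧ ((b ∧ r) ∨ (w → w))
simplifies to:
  ¬b ∧ ¬r ∧ ¬u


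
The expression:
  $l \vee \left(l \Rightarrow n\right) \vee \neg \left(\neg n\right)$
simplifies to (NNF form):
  $\text{True}$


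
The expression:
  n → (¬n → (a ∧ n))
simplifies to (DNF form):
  True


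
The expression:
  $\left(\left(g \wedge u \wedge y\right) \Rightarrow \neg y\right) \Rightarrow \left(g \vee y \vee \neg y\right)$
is always true.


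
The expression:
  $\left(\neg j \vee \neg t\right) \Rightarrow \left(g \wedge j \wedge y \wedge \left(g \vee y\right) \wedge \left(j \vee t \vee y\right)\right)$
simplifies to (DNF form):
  $\left(j \wedge t\right) \vee \left(g \wedge j \wedge t\right) \vee \left(g \wedge j \wedge y\right) \vee \left(j \wedge t \wedge y\right)$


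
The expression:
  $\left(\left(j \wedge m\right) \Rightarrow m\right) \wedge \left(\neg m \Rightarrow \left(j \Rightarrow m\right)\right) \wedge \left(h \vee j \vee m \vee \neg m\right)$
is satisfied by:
  {m: True, j: False}
  {j: False, m: False}
  {j: True, m: True}


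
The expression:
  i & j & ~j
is never true.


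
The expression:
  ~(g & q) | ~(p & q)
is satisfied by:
  {p: False, q: False, g: False}
  {g: True, p: False, q: False}
  {q: True, p: False, g: False}
  {g: True, q: True, p: False}
  {p: True, g: False, q: False}
  {g: True, p: True, q: False}
  {q: True, p: True, g: False}


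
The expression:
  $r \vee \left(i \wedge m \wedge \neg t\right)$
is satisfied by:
  {i: True, r: True, m: True, t: False}
  {i: True, r: True, m: False, t: False}
  {r: True, m: True, t: False, i: False}
  {r: True, m: False, t: False, i: False}
  {i: True, r: True, t: True, m: True}
  {i: True, r: True, t: True, m: False}
  {r: True, t: True, m: True, i: False}
  {r: True, t: True, m: False, i: False}
  {i: True, t: False, m: True, r: False}


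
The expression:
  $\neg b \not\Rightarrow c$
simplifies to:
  $\neg b \wedge \neg c$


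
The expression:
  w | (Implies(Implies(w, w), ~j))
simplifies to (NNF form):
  w | ~j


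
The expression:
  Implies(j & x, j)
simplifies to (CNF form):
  True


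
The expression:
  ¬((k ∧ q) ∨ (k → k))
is never true.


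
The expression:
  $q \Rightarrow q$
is always true.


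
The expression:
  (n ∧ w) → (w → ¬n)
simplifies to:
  ¬n ∨ ¬w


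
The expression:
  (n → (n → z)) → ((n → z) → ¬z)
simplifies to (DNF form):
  ¬z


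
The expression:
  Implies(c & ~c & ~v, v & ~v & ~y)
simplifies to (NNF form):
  True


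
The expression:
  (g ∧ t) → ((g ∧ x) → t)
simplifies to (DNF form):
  True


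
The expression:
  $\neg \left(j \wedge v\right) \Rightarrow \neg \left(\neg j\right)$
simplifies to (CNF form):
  $j$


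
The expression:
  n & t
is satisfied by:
  {t: True, n: True}


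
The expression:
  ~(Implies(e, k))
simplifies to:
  e & ~k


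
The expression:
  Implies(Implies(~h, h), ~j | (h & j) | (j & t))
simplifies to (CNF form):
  True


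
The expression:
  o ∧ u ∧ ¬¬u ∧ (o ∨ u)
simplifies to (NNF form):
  o ∧ u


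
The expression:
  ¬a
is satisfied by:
  {a: False}
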